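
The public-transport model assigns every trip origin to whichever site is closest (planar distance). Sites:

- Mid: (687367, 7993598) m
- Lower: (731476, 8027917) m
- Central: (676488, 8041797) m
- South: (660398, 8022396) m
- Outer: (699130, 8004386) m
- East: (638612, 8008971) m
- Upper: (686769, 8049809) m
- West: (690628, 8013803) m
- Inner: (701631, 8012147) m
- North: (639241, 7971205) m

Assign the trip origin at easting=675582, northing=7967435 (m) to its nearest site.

Mid

Squared distances to each site:
Mid: 823388794.000; Lower: 6782211560.000; Central: 5530527880.000; South: 3251265377.000; Outer: 1919884705.000; East: 3092020196.000; Upper: 6910624845.000; West: 2376373540.000; Inner: 2677713345.000; North: 1334881181.000.
Minimum at Mid.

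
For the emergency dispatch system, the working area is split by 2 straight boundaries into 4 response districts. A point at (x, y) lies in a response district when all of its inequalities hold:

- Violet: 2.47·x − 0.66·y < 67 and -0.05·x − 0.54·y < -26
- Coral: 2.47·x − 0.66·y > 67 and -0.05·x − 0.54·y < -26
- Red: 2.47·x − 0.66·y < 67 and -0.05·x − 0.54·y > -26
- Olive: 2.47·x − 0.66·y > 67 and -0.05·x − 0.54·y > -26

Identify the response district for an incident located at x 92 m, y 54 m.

Coral

2.47·92 − 0.66·54 = 191.600, which is > 67
-0.05·92 − 0.54·54 = -33.760, which is < -26
This sign pattern matches Coral.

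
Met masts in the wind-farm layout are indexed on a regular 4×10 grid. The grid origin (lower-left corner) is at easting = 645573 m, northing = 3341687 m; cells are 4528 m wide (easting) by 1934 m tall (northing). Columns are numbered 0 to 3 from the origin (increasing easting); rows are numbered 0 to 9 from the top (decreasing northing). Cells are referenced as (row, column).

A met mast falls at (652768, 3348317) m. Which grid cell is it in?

Column index: ⌊(652768 − 645573) / 4528⌋ = ⌊1.589⌋ = 1
Row offset from origin: ⌊(3348317 − 3341687) / 1934⌋ = ⌊3.428⌋ = 3 → row 6 (counted from top)

(6, 1)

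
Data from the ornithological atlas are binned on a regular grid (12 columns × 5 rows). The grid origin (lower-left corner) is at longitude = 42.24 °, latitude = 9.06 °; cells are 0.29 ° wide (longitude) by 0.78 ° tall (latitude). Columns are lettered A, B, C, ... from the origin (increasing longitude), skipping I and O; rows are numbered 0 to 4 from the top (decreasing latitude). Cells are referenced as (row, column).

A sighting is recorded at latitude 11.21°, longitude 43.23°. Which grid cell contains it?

Column index: ⌊(43.23 − 42.24) / 0.29⌋ = ⌊3.414⌋ = 3 → column D
Row offset from origin: ⌊(11.21 − 9.06) / 0.78⌋ = ⌊2.756⌋ = 2 → row 2 (counted from top)

(2, D)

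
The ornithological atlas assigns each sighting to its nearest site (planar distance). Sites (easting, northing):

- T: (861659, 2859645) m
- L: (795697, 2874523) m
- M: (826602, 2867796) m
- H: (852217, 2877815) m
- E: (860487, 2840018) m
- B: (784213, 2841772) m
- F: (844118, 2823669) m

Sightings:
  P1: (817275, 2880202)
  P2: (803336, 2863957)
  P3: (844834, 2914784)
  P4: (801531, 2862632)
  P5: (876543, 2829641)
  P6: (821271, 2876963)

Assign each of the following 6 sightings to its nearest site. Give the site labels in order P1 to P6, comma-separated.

M, L, H, L, E, M

P1 → M (d²=240901765.00)
P2 → L (d²=169994677.00)
P3 → H (d²=1421215650.00)
P4 → L (d²=175431437.00)
P5 → E (d²=365477265.00)
P6 → M (d²=112453450.00)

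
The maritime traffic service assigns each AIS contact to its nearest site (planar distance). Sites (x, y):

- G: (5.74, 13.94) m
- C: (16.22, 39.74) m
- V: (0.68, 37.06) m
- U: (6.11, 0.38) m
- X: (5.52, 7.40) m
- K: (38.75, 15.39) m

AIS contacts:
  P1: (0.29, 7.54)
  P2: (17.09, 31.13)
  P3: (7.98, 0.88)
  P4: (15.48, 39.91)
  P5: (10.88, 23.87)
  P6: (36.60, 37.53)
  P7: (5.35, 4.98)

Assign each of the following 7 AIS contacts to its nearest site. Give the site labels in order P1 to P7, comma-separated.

X, C, U, C, G, C, X

P1 → X (d²=27.37)
P2 → C (d²=74.89)
P3 → U (d²=3.75)
P4 → C (d²=0.58)
P5 → G (d²=125.02)
P6 → C (d²=420.23)
P7 → X (d²=5.89)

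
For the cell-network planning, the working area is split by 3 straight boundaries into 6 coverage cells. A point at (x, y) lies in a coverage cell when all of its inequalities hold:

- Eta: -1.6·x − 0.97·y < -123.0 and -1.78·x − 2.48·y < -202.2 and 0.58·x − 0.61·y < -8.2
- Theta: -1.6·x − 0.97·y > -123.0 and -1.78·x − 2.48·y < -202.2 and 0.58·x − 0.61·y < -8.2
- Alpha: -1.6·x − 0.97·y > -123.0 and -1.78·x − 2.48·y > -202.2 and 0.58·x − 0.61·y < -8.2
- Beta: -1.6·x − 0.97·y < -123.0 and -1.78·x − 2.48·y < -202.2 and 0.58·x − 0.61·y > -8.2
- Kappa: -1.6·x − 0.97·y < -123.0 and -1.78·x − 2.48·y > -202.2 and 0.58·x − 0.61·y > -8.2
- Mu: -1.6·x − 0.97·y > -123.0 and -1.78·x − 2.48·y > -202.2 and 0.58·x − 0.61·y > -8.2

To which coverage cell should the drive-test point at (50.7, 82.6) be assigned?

Eta

-1.6·50.7 − 0.97·82.6 = -161.242, which is < -123.0
-1.78·50.7 − 2.48·82.6 = -295.094, which is < -202.2
0.58·50.7 − 0.61·82.6 = -20.980, which is < -8.2
This sign pattern matches Eta.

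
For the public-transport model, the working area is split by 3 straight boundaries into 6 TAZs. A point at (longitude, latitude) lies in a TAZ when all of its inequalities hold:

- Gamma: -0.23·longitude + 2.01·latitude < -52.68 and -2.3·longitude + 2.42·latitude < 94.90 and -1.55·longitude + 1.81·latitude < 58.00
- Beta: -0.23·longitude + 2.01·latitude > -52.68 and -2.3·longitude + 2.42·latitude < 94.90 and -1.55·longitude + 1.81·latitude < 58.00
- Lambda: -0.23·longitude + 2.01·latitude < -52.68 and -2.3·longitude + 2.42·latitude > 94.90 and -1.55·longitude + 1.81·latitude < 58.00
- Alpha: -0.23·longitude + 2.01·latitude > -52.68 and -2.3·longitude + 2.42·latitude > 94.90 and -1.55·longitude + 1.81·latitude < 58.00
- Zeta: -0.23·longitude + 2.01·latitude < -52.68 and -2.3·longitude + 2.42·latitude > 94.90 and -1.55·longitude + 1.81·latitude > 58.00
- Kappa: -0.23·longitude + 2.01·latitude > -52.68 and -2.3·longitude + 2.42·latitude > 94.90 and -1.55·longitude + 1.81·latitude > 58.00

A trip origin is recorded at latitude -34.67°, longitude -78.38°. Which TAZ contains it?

-0.23·-78.38 + 2.01·-34.67 = -51.659, which is > -52.68
-2.3·-78.38 + 2.42·-34.67 = 96.373, which is > 94.90
-1.55·-78.38 + 1.81·-34.67 = 58.736, which is > 58.00
This sign pattern matches Kappa.

Kappa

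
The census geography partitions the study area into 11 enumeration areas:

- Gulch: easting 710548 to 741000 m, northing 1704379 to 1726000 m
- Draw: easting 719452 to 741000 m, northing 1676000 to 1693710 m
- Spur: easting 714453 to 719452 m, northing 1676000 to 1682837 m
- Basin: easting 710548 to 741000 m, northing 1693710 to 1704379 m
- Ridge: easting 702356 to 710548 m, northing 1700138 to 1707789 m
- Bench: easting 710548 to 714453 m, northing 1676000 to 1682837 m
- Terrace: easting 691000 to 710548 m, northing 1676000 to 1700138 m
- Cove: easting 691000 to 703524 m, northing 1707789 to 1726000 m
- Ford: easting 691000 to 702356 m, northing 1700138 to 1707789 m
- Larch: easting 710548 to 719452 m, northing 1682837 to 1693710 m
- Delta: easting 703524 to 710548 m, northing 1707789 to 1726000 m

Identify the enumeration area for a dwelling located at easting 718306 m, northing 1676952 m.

The point has easting = 718306 and northing = 1676952.
Only Spur satisfies 714453 ≤ easting ≤ 719452 and 1676000 ≤ northing ≤ 1682837.

Spur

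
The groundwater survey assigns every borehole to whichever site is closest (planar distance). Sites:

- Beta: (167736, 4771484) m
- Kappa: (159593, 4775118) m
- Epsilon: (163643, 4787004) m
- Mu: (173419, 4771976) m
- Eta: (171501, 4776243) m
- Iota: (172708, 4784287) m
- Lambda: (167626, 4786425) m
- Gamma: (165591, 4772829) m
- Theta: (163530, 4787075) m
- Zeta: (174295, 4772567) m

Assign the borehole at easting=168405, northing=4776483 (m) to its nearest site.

Eta

Squared distances to each site:
Beta: 25437562.000; Kappa: 79514569.000; Epsilon: 133368085.000; Mu: 45453245.000; Eta: 9642816.000; Iota: 79418225.000; Lambda: 99450205.000; Gamma: 21270312.000; Theta: 135956089.000; Zeta: 50027156.000.
Minimum at Eta.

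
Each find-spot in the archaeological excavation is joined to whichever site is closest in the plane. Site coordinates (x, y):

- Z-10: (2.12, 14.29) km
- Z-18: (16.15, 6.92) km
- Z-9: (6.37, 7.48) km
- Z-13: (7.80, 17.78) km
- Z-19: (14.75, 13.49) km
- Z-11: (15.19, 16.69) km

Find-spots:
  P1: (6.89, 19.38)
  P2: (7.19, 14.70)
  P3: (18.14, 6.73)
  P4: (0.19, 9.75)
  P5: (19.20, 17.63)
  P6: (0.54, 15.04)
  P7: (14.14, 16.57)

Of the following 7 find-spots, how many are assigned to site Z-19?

P1 → Z-13
P2 → Z-13
P3 → Z-18
P4 → Z-10
P5 → Z-11
P6 → Z-10
P7 → Z-11
0 of the 7 go to Z-19.

0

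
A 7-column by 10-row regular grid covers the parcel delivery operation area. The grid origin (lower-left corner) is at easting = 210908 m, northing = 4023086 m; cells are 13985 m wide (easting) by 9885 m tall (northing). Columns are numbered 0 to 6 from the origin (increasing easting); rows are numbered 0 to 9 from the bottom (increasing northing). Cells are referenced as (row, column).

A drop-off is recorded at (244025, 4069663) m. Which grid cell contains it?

Column index: ⌊(244025 − 210908) / 13985⌋ = ⌊2.368⌋ = 2
Row offset from origin: ⌊(4069663 − 4023086) / 9885⌋ = ⌊4.712⌋ = 4 → row 4

(4, 2)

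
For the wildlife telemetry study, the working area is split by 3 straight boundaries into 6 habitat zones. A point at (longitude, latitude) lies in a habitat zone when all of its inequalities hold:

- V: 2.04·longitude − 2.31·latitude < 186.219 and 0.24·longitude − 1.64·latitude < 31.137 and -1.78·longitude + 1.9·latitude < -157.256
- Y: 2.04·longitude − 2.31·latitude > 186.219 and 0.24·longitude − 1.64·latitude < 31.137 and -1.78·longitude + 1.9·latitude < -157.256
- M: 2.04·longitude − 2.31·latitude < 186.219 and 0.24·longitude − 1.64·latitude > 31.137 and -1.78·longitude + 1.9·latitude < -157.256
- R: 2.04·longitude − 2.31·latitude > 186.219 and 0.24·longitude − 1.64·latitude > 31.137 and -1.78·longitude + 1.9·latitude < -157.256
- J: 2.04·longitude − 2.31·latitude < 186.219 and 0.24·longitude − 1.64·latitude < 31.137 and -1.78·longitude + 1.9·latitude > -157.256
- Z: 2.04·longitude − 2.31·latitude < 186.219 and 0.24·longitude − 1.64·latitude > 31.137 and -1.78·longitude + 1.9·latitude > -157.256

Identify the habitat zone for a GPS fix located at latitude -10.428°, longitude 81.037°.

2.04·81.037 − 2.31·-10.428 = 189.404, which is > 186.219
0.24·81.037 − 1.64·-10.428 = 36.551, which is > 31.137
-1.78·81.037 + 1.9·-10.428 = -164.059, which is < -157.256
This sign pattern matches R.

R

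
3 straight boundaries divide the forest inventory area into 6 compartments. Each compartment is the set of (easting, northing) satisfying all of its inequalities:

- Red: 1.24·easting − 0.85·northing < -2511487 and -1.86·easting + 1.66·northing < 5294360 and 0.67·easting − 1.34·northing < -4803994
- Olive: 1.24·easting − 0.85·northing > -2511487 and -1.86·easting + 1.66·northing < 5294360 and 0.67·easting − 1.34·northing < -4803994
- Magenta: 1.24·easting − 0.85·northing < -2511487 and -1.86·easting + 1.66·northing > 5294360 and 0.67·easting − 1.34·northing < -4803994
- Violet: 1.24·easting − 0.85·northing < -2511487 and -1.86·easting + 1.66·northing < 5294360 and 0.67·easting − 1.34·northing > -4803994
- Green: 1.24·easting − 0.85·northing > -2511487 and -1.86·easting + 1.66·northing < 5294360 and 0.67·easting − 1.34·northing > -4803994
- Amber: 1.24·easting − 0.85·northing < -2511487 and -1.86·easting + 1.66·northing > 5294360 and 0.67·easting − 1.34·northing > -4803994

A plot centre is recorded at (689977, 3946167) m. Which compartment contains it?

Olive

1.24·689977 − 0.85·3946167 = -2498670.470, which is > -2511487
-1.86·689977 + 1.66·3946167 = 5267280.000, which is < 5294360
0.67·689977 − 1.34·3946167 = -4825579.190, which is < -4803994
This sign pattern matches Olive.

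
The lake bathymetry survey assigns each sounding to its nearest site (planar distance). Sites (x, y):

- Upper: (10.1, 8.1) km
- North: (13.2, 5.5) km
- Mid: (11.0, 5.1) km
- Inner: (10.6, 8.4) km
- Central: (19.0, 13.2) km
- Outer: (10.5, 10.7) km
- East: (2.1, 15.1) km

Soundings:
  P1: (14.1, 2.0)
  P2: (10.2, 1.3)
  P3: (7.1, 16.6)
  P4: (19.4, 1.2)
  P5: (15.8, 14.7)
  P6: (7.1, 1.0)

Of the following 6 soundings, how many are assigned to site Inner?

P1 → North
P2 → Mid
P3 → East
P4 → North
P5 → Central
P6 → Mid
0 of the 6 go to Inner.

0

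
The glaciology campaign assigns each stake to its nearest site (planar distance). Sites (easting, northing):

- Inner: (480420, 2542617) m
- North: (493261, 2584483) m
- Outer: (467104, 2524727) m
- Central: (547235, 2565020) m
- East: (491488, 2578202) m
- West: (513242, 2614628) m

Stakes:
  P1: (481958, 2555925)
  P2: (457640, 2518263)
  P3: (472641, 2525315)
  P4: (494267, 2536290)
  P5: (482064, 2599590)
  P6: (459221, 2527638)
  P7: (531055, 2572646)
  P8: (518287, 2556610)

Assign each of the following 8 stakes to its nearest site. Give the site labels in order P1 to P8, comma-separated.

P1 → Inner (d²=179468308.00)
P2 → Outer (d²=131350592.00)
P3 → Outer (d²=31004113.00)
P4 → Inner (d²=231770338.00)
P5 → North (d²=353594258.00)
P6 → Outer (d²=70615610.00)
P7 → Central (d²=319948276.00)
P8 → Central (d²=908714804.00)

Inner, Outer, Outer, Inner, North, Outer, Central, Central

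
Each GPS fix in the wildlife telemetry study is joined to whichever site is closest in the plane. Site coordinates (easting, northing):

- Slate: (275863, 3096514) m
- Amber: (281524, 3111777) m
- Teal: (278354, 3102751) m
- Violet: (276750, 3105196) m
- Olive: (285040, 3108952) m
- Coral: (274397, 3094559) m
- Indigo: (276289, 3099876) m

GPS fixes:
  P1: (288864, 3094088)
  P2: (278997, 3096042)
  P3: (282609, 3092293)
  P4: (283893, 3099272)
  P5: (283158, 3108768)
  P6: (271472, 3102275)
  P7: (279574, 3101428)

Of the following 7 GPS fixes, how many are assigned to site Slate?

P1 → Slate
P2 → Slate
P3 → Slate
P4 → Teal
P5 → Olive
P6 → Indigo
P7 → Teal
3 of the 7 go to Slate.

3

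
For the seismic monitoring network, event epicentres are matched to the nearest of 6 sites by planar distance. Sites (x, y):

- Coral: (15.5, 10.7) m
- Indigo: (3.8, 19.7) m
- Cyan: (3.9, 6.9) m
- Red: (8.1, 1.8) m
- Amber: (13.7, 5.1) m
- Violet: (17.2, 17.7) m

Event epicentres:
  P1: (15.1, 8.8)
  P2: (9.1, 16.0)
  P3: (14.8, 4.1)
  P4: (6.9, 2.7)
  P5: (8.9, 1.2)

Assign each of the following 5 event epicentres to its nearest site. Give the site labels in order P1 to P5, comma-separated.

Coral, Indigo, Amber, Red, Red

P1 → Coral (d²=3.77)
P2 → Indigo (d²=41.78)
P3 → Amber (d²=2.21)
P4 → Red (d²=2.25)
P5 → Red (d²=1.00)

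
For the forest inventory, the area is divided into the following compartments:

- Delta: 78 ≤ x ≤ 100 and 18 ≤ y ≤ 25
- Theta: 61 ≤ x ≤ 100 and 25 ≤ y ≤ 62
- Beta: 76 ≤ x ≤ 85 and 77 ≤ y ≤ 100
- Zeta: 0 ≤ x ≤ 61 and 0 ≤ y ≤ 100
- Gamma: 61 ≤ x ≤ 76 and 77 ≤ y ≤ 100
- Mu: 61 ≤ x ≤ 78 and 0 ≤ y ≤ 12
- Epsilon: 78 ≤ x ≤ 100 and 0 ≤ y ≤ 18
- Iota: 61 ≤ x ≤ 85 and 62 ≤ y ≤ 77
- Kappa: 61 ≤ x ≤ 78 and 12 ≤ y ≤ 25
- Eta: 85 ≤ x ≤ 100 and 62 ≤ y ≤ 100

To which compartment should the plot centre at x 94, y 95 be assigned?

Eta

The point has x = 94 and y = 95.
Only Eta satisfies 85 ≤ x ≤ 100 and 62 ≤ y ≤ 100.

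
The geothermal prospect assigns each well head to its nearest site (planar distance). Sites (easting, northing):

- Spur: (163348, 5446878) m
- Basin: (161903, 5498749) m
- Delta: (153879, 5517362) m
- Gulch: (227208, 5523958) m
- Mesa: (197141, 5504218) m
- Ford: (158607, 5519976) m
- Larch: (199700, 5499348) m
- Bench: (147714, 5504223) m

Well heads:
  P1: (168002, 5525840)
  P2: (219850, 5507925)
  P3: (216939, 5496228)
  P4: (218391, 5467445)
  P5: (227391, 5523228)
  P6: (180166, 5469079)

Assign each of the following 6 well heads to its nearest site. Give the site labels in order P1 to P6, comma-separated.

Ford, Gulch, Larch, Larch, Gulch, Spur

P1 → Ford (d²=122652521.00)
P2 → Gulch (d²=311197253.00)
P3 → Larch (d²=306917521.00)
P4 → Larch (d²=1367154890.00)
P5 → Gulch (d²=566389.00)
P6 → Spur (d²=775729525.00)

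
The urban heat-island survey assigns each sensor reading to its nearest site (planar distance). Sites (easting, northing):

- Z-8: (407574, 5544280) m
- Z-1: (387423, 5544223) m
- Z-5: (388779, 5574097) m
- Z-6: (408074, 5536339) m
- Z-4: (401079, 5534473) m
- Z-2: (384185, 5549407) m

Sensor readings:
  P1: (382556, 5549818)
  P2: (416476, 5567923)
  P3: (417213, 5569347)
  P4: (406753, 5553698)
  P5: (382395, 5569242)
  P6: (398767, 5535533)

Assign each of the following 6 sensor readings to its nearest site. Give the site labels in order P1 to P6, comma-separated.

P1 → Z-2 (d²=2822562.00)
P2 → Z-8 (d²=638237053.00)
P3 → Z-8 (d²=721264810.00)
P4 → Z-8 (d²=89372765.00)
P5 → Z-5 (d²=64326481.00)
P6 → Z-4 (d²=6468944.00)

Z-2, Z-8, Z-8, Z-8, Z-5, Z-4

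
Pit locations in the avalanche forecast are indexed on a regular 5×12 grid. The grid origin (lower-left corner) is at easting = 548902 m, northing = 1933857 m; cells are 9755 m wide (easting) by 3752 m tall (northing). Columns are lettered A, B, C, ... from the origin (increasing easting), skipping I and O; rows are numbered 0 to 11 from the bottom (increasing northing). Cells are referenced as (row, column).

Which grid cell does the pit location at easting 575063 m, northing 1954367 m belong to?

Column index: ⌊(575063 − 548902) / 9755⌋ = ⌊2.682⌋ = 2 → column C
Row offset from origin: ⌊(1954367 − 1933857) / 3752⌋ = ⌊5.466⌋ = 5 → row 5

(5, C)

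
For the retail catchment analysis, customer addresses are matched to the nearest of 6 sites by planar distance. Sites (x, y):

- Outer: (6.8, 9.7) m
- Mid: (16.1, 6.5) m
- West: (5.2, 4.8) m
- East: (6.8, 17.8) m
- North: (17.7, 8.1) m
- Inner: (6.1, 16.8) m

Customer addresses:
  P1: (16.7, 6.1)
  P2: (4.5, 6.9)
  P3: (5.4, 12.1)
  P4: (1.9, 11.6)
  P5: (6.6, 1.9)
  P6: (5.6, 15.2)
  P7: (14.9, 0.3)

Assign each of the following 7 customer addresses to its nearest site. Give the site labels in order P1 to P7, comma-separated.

P1 → Mid (d²=0.52)
P2 → West (d²=4.90)
P3 → Outer (d²=7.72)
P4 → Outer (d²=27.62)
P5 → West (d²=10.37)
P6 → Inner (d²=2.81)
P7 → Mid (d²=39.88)

Mid, West, Outer, Outer, West, Inner, Mid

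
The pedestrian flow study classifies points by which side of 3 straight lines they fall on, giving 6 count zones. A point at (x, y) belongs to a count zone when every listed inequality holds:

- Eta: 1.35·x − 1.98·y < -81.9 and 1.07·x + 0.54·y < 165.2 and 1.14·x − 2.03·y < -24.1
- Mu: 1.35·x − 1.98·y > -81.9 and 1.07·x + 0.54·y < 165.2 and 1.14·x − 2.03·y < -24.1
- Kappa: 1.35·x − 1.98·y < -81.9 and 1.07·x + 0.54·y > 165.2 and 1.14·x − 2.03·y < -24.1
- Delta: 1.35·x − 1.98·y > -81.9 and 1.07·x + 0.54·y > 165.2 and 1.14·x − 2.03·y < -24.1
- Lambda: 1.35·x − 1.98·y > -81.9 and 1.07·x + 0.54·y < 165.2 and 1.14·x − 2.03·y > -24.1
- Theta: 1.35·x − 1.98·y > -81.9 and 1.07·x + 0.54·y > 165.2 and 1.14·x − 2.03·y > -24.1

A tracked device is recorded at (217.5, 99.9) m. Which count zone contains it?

Theta

1.35·217.5 − 1.98·99.9 = 95.823, which is > -81.9
1.07·217.5 + 0.54·99.9 = 286.671, which is > 165.2
1.14·217.5 − 2.03·99.9 = 45.153, which is > -24.1
This sign pattern matches Theta.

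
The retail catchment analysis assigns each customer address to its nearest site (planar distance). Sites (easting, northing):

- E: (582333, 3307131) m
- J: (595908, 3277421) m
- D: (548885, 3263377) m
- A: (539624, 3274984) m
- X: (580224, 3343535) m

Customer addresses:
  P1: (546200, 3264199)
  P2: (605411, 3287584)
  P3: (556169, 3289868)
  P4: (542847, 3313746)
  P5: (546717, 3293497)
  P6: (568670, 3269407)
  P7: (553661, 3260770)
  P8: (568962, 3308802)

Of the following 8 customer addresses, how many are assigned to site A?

P1 → D
P2 → J
P3 → A
P4 → A
P5 → A
P6 → D
P7 → D
P8 → E
3 of the 8 go to A.

3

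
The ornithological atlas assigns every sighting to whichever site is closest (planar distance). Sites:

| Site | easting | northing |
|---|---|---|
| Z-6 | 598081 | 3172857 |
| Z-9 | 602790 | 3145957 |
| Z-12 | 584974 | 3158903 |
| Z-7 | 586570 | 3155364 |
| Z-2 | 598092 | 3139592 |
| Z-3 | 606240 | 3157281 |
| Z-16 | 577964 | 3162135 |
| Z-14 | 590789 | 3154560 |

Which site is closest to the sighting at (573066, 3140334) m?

Z-7

Squared distances to each site:
Z-6: 1683495754.000; Z-9: 915134305.000; Z-12: 486608225.000; Z-7: 408258916.000; Z-2: 626851240.000; Z-3: 1387715085.000; Z-16: 499274005.000; Z-14: 516483805.000.
Minimum at Z-7.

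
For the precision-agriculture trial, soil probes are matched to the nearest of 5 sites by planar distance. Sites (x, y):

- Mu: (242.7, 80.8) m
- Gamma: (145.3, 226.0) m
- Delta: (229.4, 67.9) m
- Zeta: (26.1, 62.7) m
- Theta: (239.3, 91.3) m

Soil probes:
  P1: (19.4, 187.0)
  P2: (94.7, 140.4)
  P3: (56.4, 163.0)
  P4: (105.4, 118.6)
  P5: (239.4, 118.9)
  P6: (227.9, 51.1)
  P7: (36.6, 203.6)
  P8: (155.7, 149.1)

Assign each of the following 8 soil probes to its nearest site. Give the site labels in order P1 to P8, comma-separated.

Zeta, Gamma, Zeta, Zeta, Theta, Delta, Gamma, Gamma

P1 → Zeta (d²=15495.38)
P2 → Gamma (d²=9887.72)
P3 → Zeta (d²=10978.18)
P4 → Zeta (d²=9413.30)
P5 → Theta (d²=761.77)
P6 → Delta (d²=284.49)
P7 → Gamma (d²=12317.45)
P8 → Gamma (d²=6021.77)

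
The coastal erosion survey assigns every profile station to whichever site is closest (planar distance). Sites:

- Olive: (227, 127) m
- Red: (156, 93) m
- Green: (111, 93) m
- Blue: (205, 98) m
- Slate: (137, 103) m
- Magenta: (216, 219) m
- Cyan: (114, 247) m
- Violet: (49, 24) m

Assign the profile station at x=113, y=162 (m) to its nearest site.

Slate

Squared distances to each site:
Olive: 14221.000; Red: 6610.000; Green: 4765.000; Blue: 12560.000; Slate: 4057.000; Magenta: 13858.000; Cyan: 7226.000; Violet: 23140.000.
Minimum at Slate.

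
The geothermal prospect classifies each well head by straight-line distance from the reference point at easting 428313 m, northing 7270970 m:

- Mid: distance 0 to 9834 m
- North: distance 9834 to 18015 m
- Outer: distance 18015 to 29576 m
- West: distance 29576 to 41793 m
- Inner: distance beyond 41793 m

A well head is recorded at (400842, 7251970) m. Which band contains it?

West

Distance = √((400842−428313)² + (7251970−7270970)²) = √(754655841.000 + 361000000.000) = 33401.435 m.
29576 ≤ 33401.435 < 41793 → West.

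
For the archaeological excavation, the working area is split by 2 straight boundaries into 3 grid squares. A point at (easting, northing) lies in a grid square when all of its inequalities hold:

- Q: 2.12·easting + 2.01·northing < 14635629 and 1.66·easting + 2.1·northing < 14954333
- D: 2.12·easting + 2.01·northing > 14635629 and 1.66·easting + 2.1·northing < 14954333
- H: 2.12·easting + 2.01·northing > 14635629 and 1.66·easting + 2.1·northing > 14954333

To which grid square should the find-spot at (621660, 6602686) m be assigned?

Q

2.12·621660 + 2.01·6602686 = 14589318.060, which is < 14635629
1.66·621660 + 2.1·6602686 = 14897596.200, which is < 14954333
This sign pattern matches Q.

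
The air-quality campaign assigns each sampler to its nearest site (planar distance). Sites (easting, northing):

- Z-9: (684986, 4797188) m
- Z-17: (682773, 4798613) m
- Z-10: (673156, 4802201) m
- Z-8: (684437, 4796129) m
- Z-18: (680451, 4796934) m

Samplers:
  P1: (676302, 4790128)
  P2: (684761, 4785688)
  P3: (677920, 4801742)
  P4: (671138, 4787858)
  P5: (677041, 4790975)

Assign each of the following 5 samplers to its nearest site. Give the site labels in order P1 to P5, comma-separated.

P1 → Z-18 (d²=63535837.00)
P2 → Z-8 (d²=109119457.00)
P3 → Z-10 (d²=22906377.00)
P4 → Z-18 (d²=169105745.00)
P5 → Z-18 (d²=47137781.00)

Z-18, Z-8, Z-10, Z-18, Z-18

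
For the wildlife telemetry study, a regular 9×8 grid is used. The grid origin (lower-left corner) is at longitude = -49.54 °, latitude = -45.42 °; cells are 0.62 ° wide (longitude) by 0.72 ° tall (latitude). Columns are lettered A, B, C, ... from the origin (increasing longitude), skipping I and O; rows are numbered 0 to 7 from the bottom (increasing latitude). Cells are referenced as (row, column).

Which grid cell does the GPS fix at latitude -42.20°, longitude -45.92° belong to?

Column index: ⌊(-45.92 − -49.54) / 0.62⌋ = ⌊5.839⌋ = 5 → column F
Row offset from origin: ⌊(-42.20 − -45.42) / 0.72⌋ = ⌊4.472⌋ = 4 → row 4

(4, F)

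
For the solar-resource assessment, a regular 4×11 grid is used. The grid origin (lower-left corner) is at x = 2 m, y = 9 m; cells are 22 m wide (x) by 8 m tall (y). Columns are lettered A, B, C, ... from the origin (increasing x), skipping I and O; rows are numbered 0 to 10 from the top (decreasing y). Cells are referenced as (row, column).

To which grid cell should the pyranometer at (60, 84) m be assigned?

(1, C)

Column index: ⌊(60 − 2) / 22⌋ = ⌊2.636⌋ = 2 → column C
Row offset from origin: ⌊(84 − 9) / 8⌋ = ⌊9.375⌋ = 9 → row 1 (counted from top)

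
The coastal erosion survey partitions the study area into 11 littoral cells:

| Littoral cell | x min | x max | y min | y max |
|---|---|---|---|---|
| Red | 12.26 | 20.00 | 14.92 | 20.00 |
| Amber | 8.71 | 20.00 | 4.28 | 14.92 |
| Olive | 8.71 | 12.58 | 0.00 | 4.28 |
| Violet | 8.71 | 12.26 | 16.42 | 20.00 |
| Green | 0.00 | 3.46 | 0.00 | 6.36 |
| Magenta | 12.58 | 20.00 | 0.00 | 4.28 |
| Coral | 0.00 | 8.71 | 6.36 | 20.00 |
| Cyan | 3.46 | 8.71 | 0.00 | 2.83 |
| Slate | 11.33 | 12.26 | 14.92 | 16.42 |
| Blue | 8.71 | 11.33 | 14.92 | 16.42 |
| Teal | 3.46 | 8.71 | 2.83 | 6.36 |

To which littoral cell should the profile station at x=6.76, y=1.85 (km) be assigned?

The point has x = 6.76 and y = 1.85.
Only Cyan satisfies 3.46 ≤ x ≤ 8.71 and 0.00 ≤ y ≤ 2.83.

Cyan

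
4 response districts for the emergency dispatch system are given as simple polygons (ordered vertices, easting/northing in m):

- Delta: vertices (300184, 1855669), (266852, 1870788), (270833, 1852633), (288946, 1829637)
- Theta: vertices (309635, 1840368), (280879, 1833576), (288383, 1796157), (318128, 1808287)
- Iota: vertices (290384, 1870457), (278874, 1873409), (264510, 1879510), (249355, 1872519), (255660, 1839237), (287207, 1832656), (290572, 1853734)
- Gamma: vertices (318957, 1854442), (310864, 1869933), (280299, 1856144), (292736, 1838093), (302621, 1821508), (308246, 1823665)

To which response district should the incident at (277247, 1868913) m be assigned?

Cast a ray rightward from (277247, 1868913). For each polygon, the edges (by vertex number in listed order) whose endpoints lie on opposite sides of northing = 1868913, where each meets that height, and whether that is right or left of the point:
Delta: 1–2 at easting≈270985.7 (left), 2–3 at easting≈267263.1 (left) → 0 crossings.
Theta: no edge straddles that height → 0 crossings.
Iota: 4–5 at easting≈250038.1 (left), 7–1 at easting≈290401.4 (right) → 1 crossing.
Gamma: 1–2 at easting≈311396.9 (right), 2–3 at easting≈308603.0 (right) → 2 crossings.
Only Iota has an odd count, so the point is inside Iota.

Iota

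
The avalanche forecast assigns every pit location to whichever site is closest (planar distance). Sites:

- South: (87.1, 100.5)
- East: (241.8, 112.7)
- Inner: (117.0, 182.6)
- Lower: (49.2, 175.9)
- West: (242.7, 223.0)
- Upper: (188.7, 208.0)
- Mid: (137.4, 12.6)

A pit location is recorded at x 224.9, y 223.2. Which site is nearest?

Squared distances to each site:
South: 34044.130; East: 12495.860; Inner: 13290.770; Lower: 33107.780; West: 316.880; Upper: 1541.480; Mid: 52008.610.
Minimum at West.

West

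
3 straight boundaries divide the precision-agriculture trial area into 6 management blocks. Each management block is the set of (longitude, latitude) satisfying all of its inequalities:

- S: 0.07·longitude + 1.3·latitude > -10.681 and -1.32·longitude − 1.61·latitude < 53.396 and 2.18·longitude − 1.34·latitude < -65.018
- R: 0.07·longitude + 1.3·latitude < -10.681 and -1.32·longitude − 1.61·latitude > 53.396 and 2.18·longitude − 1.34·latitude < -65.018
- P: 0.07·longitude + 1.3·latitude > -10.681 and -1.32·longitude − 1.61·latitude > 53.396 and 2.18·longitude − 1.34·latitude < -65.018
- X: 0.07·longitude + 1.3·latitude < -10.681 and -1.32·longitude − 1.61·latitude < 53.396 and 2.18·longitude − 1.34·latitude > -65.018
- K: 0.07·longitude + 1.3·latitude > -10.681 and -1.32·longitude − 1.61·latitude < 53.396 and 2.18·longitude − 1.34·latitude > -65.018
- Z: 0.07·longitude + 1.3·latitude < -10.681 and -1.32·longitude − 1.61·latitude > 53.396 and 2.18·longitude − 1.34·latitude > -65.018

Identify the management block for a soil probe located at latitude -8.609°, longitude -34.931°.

0.07·-34.931 + 1.3·-8.609 = -13.637, which is < -10.681
-1.32·-34.931 − 1.61·-8.609 = 59.969, which is > 53.396
2.18·-34.931 − 1.34·-8.609 = -64.614, which is > -65.018
This sign pattern matches Z.

Z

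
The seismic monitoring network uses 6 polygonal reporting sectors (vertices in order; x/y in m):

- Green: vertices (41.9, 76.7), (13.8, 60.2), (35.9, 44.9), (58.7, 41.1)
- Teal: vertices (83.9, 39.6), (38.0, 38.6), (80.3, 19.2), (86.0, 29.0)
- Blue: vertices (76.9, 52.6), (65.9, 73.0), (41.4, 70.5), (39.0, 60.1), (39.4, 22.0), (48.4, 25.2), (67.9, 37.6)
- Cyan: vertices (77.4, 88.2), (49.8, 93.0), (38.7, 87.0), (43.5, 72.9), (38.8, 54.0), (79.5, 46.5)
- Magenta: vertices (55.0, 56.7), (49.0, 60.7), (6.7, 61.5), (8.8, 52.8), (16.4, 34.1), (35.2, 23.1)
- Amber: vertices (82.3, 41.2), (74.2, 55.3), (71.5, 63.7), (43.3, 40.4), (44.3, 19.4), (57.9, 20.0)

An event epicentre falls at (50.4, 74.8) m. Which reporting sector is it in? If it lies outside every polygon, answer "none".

Cast a ray rightward from (50.4, 74.8). For each polygon, the edges (by vertex number in listed order) whose endpoints lie on opposite sides of y = 74.8, where each meets that height, and whether that is right or left of the point:
Green: 1–2 at x≈38.66 (left), 4–1 at x≈42.80 (left) → 0 crossings.
Teal: no edge straddles that height → 0 crossings.
Blue: no edge straddles that height → 0 crossings.
Cyan: 3–4 at x≈42.85 (left), 6–1 at x≈78.07 (right) → 1 crossing.
Magenta: no edge straddles that height → 0 crossings.
Amber: no edge straddles that height → 0 crossings.
Only Cyan has an odd count, so the point is inside Cyan.

Cyan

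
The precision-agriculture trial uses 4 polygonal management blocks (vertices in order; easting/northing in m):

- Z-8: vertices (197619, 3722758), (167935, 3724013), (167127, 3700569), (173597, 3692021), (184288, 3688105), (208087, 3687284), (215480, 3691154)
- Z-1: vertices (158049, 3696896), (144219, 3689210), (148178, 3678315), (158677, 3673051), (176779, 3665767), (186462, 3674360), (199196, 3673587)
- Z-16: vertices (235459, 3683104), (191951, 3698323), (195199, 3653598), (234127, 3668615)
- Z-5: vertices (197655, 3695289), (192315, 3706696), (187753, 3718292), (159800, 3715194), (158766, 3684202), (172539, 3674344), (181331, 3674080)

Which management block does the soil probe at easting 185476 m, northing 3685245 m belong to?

Cast a ray rightward from (185476, 3685245). For each polygon, the edges (by vertex number in listed order) whose endpoints lie on opposite sides of northing = 3685245, where each meets that height, and whether that is right or left of the point:
Z-8: no edge straddles that height → 0 crossings.
Z-1: 2–3 at easting≈145659.8 (left), 7–1 at easting≈178616.3 (left) → 0 crossings.
Z-16: 1–2 at easting≈229338.3 (right), 2–3 at easting≈192900.7 (right) → 2 crossings.
Z-5: 4–5 at easting≈158800.8 (left), 7–1 at easting≈189924.4 (right) → 1 crossing.
Only Z-5 has an odd count, so the point is inside Z-5.

Z-5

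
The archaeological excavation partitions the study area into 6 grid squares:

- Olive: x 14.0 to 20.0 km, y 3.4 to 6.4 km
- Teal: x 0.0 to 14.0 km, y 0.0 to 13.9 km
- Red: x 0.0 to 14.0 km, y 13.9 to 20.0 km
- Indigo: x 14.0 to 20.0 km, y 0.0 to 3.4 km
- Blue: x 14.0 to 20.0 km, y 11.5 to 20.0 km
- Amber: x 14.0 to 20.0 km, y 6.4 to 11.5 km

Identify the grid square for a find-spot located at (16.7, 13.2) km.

Blue

The point has x = 16.7 and y = 13.2.
Only Blue satisfies 14.0 ≤ x ≤ 20.0 and 11.5 ≤ y ≤ 20.0.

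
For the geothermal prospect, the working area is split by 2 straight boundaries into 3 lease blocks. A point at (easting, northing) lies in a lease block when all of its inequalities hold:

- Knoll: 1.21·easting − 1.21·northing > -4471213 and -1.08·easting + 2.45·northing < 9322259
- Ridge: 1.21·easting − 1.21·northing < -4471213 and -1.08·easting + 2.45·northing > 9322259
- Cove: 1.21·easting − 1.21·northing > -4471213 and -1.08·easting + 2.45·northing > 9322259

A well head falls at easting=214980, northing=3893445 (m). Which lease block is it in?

Knoll

1.21·214980 − 1.21·3893445 = -4450942.650, which is > -4471213
-1.08·214980 + 2.45·3893445 = 9306761.850, which is < 9322259
This sign pattern matches Knoll.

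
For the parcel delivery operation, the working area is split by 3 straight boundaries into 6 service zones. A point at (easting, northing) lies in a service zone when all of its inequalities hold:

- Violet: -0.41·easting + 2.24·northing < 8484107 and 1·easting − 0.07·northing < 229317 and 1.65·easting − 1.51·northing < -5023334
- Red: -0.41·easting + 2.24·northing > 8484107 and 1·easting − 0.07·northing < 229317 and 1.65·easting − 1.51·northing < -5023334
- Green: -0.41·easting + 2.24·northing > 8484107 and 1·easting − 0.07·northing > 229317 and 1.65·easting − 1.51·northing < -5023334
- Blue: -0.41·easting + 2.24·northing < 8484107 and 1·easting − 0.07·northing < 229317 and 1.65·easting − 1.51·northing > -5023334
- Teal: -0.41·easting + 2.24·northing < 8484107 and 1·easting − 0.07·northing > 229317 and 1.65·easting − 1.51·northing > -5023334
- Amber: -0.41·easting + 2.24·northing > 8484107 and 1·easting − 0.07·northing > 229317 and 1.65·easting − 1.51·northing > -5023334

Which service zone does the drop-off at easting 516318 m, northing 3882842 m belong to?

Amber

-0.41·516318 + 2.24·3882842 = 8485875.700, which is > 8484107
1·516318 − 0.07·3882842 = 244519.060, which is > 229317
1.65·516318 − 1.51·3882842 = -5011166.720, which is > -5023334
This sign pattern matches Amber.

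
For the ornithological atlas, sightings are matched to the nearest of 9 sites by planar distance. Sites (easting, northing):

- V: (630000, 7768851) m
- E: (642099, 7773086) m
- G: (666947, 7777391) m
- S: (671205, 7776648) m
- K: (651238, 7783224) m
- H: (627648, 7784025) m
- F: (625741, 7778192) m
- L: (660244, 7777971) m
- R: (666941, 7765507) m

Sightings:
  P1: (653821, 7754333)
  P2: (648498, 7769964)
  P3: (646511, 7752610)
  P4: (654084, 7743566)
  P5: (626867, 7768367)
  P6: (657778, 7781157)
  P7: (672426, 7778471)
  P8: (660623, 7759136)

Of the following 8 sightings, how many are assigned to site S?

1

P1 → R
P2 → E
P3 → E
P4 → R
P5 → V
P6 → L
P7 → S
P8 → R
1 of the 8 goes to S.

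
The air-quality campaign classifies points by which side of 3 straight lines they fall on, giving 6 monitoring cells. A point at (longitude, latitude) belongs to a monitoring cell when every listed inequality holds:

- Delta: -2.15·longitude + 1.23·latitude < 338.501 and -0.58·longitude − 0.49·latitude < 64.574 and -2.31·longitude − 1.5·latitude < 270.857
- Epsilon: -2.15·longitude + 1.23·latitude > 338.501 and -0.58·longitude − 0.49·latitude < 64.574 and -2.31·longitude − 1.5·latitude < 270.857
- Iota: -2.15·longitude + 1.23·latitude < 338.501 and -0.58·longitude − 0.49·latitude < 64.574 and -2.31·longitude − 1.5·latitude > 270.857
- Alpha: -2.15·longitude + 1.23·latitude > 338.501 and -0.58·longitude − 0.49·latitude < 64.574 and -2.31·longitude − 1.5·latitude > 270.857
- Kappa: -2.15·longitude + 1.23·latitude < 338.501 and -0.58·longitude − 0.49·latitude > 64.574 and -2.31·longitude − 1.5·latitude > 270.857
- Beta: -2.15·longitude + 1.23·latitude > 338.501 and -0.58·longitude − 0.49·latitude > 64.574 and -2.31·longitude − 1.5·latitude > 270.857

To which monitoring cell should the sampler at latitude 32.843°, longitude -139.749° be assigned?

Beta

-2.15·-139.749 + 1.23·32.843 = 340.857, which is > 338.501
-0.58·-139.749 − 0.49·32.843 = 64.961, which is > 64.574
-2.31·-139.749 − 1.5·32.843 = 273.556, which is > 270.857
This sign pattern matches Beta.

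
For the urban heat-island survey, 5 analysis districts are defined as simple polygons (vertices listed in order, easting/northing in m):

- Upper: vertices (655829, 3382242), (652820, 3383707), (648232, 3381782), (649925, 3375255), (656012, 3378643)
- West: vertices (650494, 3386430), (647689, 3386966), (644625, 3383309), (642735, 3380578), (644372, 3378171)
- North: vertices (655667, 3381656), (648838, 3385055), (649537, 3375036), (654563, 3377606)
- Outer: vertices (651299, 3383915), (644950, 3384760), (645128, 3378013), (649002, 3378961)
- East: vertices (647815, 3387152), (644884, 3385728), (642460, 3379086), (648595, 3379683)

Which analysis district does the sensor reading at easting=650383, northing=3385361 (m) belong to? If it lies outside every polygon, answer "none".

Cast a ray rightward from (650383, 3385361). For each polygon, the edges (by vertex number in listed order) whose endpoints lie on opposite sides of northing = 3385361, where each meets that height, and whether that is right or left of the point:
Upper: no edge straddles that height → 0 crossings.
West: 2–3 at easting≈646344.3 (left), 5–1 at easting≈649701.6 (left) → 0 crossings.
North: no edge straddles that height → 0 crossings.
Outer: no edge straddles that height → 0 crossings.
East: 2–3 at easting≈644750.1 (left), 4–1 at easting≈648002.0 (left) → 0 crossings.
All counts are even, so the point lies outside every listed polygon.

none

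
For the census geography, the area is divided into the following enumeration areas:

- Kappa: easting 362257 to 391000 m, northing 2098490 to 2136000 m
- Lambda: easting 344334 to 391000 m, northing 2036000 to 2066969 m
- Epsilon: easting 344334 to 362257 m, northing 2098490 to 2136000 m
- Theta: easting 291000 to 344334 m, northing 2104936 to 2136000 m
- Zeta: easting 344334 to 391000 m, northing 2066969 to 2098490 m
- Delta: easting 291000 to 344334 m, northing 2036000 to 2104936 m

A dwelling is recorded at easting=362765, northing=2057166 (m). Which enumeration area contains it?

Lambda

The point has easting = 362765 and northing = 2057166.
Only Lambda satisfies 344334 ≤ easting ≤ 391000 and 2036000 ≤ northing ≤ 2066969.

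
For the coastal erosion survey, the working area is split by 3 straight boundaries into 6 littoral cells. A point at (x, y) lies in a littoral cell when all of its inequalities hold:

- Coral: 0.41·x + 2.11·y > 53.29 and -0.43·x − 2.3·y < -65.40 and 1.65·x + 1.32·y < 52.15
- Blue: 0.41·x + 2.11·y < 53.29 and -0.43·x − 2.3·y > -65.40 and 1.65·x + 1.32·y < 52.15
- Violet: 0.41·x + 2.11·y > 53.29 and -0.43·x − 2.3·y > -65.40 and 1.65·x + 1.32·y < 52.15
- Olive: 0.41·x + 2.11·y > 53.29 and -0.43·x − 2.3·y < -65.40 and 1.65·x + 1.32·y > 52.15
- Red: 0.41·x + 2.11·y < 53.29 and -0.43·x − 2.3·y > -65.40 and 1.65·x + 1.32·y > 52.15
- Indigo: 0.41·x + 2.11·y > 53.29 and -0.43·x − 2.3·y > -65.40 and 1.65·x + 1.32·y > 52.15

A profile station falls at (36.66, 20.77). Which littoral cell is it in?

0.41·36.66 + 2.11·20.77 = 58.855, which is > 53.29
-0.43·36.66 − 2.3·20.77 = -63.535, which is > -65.40
1.65·36.66 + 1.32·20.77 = 87.905, which is > 52.15
This sign pattern matches Indigo.

Indigo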